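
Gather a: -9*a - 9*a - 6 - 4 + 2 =-18*a - 8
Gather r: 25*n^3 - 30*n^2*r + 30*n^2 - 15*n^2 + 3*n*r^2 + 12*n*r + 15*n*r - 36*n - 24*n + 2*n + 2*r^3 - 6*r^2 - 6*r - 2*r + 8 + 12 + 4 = 25*n^3 + 15*n^2 - 58*n + 2*r^3 + r^2*(3*n - 6) + r*(-30*n^2 + 27*n - 8) + 24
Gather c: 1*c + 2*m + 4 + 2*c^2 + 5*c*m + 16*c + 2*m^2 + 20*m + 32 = 2*c^2 + c*(5*m + 17) + 2*m^2 + 22*m + 36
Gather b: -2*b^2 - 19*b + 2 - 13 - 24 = -2*b^2 - 19*b - 35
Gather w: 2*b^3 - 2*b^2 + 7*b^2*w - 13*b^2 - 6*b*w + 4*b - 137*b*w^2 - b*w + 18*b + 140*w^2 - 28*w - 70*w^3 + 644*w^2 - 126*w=2*b^3 - 15*b^2 + 22*b - 70*w^3 + w^2*(784 - 137*b) + w*(7*b^2 - 7*b - 154)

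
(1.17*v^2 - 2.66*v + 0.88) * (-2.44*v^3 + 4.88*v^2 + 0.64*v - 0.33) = -2.8548*v^5 + 12.2*v^4 - 14.3792*v^3 + 2.2059*v^2 + 1.441*v - 0.2904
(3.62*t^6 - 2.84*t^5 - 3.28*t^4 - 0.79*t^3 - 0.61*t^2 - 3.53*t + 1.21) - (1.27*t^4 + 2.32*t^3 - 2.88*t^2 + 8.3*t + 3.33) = 3.62*t^6 - 2.84*t^5 - 4.55*t^4 - 3.11*t^3 + 2.27*t^2 - 11.83*t - 2.12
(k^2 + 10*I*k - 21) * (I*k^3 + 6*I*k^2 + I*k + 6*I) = I*k^5 - 10*k^4 + 6*I*k^4 - 60*k^3 - 20*I*k^3 - 10*k^2 - 120*I*k^2 - 60*k - 21*I*k - 126*I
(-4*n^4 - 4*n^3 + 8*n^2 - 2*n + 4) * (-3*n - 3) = 12*n^5 + 24*n^4 - 12*n^3 - 18*n^2 - 6*n - 12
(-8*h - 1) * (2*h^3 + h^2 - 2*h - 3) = -16*h^4 - 10*h^3 + 15*h^2 + 26*h + 3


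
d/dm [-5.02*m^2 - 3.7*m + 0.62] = -10.04*m - 3.7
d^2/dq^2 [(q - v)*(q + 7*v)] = 2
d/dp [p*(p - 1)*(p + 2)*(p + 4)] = 4*p^3 + 15*p^2 + 4*p - 8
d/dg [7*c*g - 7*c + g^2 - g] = 7*c + 2*g - 1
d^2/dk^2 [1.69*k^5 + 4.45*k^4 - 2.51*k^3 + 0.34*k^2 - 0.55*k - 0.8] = 33.8*k^3 + 53.4*k^2 - 15.06*k + 0.68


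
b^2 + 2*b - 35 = (b - 5)*(b + 7)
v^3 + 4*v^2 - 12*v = v*(v - 2)*(v + 6)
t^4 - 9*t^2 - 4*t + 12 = (t - 3)*(t - 1)*(t + 2)^2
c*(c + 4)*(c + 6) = c^3 + 10*c^2 + 24*c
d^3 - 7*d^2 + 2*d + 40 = (d - 5)*(d - 4)*(d + 2)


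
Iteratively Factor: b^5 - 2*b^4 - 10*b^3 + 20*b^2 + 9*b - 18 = (b - 1)*(b^4 - b^3 - 11*b^2 + 9*b + 18) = (b - 1)*(b + 3)*(b^3 - 4*b^2 + b + 6) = (b - 3)*(b - 1)*(b + 3)*(b^2 - b - 2) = (b - 3)*(b - 1)*(b + 1)*(b + 3)*(b - 2)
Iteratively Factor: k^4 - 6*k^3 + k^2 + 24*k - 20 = (k - 2)*(k^3 - 4*k^2 - 7*k + 10) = (k - 5)*(k - 2)*(k^2 + k - 2) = (k - 5)*(k - 2)*(k + 2)*(k - 1)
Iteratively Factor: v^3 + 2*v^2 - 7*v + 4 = (v - 1)*(v^2 + 3*v - 4) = (v - 1)*(v + 4)*(v - 1)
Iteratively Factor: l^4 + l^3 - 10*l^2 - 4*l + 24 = (l + 2)*(l^3 - l^2 - 8*l + 12) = (l - 2)*(l + 2)*(l^2 + l - 6) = (l - 2)*(l + 2)*(l + 3)*(l - 2)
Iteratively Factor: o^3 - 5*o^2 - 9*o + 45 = (o - 5)*(o^2 - 9) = (o - 5)*(o - 3)*(o + 3)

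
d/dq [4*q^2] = 8*q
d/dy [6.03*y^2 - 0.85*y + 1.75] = 12.06*y - 0.85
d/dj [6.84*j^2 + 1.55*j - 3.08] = 13.68*j + 1.55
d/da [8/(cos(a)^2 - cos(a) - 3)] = 8*(2*cos(a) - 1)*sin(a)/(sin(a)^2 + cos(a) + 2)^2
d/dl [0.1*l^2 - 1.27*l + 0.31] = 0.2*l - 1.27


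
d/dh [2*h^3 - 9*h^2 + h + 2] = 6*h^2 - 18*h + 1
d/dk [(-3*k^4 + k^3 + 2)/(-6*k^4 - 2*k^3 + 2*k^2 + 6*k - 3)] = (12*k^6 - 12*k^5 - 52*k^4 + 96*k^3 + 3*k^2 - 8*k - 12)/(36*k^8 + 24*k^7 - 20*k^6 - 80*k^5 + 16*k^4 + 36*k^3 + 24*k^2 - 36*k + 9)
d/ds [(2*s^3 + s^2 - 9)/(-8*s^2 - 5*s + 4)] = (-16*s^4 - 20*s^3 + 19*s^2 - 136*s - 45)/(64*s^4 + 80*s^3 - 39*s^2 - 40*s + 16)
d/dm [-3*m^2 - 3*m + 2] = -6*m - 3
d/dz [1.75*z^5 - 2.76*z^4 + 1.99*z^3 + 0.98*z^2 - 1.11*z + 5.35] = 8.75*z^4 - 11.04*z^3 + 5.97*z^2 + 1.96*z - 1.11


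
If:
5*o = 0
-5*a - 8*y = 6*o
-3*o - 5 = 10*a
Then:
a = -1/2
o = 0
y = 5/16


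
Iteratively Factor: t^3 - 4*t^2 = (t)*(t^2 - 4*t) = t*(t - 4)*(t)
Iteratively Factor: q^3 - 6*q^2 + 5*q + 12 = (q - 4)*(q^2 - 2*q - 3) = (q - 4)*(q + 1)*(q - 3)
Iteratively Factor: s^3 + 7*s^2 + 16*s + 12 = (s + 2)*(s^2 + 5*s + 6) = (s + 2)^2*(s + 3)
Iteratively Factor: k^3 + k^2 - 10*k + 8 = (k - 1)*(k^2 + 2*k - 8) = (k - 1)*(k + 4)*(k - 2)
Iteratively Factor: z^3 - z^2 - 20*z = (z)*(z^2 - z - 20) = z*(z + 4)*(z - 5)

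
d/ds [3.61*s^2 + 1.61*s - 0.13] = 7.22*s + 1.61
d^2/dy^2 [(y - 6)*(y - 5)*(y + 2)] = 6*y - 18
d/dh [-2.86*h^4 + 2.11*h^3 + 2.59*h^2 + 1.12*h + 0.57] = -11.44*h^3 + 6.33*h^2 + 5.18*h + 1.12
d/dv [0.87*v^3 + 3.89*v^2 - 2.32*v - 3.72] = 2.61*v^2 + 7.78*v - 2.32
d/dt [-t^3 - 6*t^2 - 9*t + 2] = -3*t^2 - 12*t - 9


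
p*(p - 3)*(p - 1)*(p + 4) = p^4 - 13*p^2 + 12*p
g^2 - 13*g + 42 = (g - 7)*(g - 6)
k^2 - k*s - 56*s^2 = (k - 8*s)*(k + 7*s)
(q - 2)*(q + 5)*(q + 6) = q^3 + 9*q^2 + 8*q - 60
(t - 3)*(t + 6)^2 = t^3 + 9*t^2 - 108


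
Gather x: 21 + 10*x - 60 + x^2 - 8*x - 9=x^2 + 2*x - 48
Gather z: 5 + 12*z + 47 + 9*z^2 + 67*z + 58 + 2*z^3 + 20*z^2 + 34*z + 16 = 2*z^3 + 29*z^2 + 113*z + 126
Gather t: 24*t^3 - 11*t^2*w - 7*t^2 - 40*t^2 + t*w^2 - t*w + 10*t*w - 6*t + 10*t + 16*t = 24*t^3 + t^2*(-11*w - 47) + t*(w^2 + 9*w + 20)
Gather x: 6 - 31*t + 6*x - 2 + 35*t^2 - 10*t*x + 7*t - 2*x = 35*t^2 - 24*t + x*(4 - 10*t) + 4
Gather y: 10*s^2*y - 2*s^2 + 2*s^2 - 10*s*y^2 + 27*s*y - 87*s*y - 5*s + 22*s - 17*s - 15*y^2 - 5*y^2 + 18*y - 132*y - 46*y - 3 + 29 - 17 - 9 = y^2*(-10*s - 20) + y*(10*s^2 - 60*s - 160)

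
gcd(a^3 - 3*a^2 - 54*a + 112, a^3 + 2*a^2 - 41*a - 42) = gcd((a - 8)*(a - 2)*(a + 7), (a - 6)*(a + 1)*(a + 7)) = a + 7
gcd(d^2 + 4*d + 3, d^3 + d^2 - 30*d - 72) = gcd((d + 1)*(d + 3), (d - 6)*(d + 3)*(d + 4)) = d + 3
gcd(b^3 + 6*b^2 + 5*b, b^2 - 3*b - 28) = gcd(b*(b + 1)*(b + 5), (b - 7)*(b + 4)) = 1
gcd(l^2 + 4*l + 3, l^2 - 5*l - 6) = l + 1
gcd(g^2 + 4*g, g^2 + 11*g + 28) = g + 4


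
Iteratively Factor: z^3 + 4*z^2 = (z)*(z^2 + 4*z) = z*(z + 4)*(z)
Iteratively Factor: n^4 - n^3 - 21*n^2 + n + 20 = (n + 1)*(n^3 - 2*n^2 - 19*n + 20) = (n + 1)*(n + 4)*(n^2 - 6*n + 5) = (n - 5)*(n + 1)*(n + 4)*(n - 1)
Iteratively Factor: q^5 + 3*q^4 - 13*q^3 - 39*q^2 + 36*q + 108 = (q - 2)*(q^4 + 5*q^3 - 3*q^2 - 45*q - 54) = (q - 2)*(q + 3)*(q^3 + 2*q^2 - 9*q - 18) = (q - 2)*(q + 2)*(q + 3)*(q^2 - 9) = (q - 3)*(q - 2)*(q + 2)*(q + 3)*(q + 3)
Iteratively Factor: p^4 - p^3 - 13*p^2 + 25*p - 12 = (p - 1)*(p^3 - 13*p + 12) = (p - 1)^2*(p^2 + p - 12) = (p - 3)*(p - 1)^2*(p + 4)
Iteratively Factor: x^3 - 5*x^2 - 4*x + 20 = (x + 2)*(x^2 - 7*x + 10) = (x - 5)*(x + 2)*(x - 2)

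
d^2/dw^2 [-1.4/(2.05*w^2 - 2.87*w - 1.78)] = (-11.767*w^2 + 16.4738*w + 1.4*(4.1*w - 2.87)*(8.2*w - 5.74) + 10.2172)/(-2.05*w^2 + 2.87*w + 1.78)^3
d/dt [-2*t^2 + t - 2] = 1 - 4*t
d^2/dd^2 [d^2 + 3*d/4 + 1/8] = 2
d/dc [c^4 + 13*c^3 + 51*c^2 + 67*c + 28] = 4*c^3 + 39*c^2 + 102*c + 67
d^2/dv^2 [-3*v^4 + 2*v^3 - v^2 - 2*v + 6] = -36*v^2 + 12*v - 2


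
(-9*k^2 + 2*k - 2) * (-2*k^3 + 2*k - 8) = 18*k^5 - 4*k^4 - 14*k^3 + 76*k^2 - 20*k + 16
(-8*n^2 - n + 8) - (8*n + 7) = -8*n^2 - 9*n + 1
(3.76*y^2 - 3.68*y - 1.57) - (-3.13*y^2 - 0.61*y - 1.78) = 6.89*y^2 - 3.07*y + 0.21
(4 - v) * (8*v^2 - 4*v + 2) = -8*v^3 + 36*v^2 - 18*v + 8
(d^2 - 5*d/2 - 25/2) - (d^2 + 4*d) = -13*d/2 - 25/2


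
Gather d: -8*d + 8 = 8 - 8*d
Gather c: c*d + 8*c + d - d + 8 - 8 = c*(d + 8)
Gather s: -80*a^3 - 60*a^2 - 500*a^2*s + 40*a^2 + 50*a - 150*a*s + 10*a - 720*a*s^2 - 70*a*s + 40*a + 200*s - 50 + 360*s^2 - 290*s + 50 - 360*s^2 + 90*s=-80*a^3 - 20*a^2 - 720*a*s^2 + 100*a + s*(-500*a^2 - 220*a)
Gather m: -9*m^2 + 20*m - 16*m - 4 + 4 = -9*m^2 + 4*m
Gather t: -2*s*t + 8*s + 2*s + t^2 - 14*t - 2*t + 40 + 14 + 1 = 10*s + t^2 + t*(-2*s - 16) + 55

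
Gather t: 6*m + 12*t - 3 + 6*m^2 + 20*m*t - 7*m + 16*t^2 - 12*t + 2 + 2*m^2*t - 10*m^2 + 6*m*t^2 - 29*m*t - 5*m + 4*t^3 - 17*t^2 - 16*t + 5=-4*m^2 - 6*m + 4*t^3 + t^2*(6*m - 1) + t*(2*m^2 - 9*m - 16) + 4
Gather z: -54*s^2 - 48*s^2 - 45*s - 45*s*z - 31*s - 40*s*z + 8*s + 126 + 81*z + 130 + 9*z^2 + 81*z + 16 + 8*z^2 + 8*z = -102*s^2 - 68*s + 17*z^2 + z*(170 - 85*s) + 272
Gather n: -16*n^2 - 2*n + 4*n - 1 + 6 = -16*n^2 + 2*n + 5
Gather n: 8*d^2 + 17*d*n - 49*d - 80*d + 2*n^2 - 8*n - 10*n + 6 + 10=8*d^2 - 129*d + 2*n^2 + n*(17*d - 18) + 16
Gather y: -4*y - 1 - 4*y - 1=-8*y - 2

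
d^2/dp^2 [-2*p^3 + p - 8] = -12*p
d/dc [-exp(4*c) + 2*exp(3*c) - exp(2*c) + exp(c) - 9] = (-4*exp(3*c) + 6*exp(2*c) - 2*exp(c) + 1)*exp(c)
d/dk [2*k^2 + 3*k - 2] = 4*k + 3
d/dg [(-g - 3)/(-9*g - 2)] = -25/(9*g + 2)^2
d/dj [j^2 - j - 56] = 2*j - 1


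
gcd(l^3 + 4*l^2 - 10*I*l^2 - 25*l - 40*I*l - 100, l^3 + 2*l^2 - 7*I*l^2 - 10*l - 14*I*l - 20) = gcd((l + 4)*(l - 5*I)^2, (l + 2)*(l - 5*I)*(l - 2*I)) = l - 5*I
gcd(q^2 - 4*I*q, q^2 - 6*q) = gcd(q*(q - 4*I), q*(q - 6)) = q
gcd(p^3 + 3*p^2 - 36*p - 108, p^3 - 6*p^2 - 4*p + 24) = p - 6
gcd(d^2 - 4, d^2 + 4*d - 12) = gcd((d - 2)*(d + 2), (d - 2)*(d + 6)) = d - 2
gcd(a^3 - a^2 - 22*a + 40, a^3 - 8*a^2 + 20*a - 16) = a^2 - 6*a + 8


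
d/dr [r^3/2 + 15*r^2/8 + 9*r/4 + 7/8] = 3*r^2/2 + 15*r/4 + 9/4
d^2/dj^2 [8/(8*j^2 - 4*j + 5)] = 128*(-8*j^2 + 4*j + 2*(4*j - 1)^2 - 5)/(8*j^2 - 4*j + 5)^3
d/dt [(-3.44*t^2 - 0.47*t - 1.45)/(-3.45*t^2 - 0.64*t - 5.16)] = (0.580100000000001*t^2 + 25.4958*t + 1.4972)/(11.9025*t^4 + 4.416*t^3 + 36.0136*t^2 + 6.6048*t + 26.6256)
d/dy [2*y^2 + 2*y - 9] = 4*y + 2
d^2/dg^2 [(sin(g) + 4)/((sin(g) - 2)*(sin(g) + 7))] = (-sin(g)^5 - 11*sin(g)^4 - 142*sin(g)^3 - 370*sin(g)^2 - 272*sin(g) + 452)/((sin(g) - 2)^3*(sin(g) + 7)^3)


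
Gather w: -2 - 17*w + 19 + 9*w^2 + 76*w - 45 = 9*w^2 + 59*w - 28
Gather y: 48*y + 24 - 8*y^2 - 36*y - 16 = -8*y^2 + 12*y + 8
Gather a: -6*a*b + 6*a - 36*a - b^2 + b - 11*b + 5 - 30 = a*(-6*b - 30) - b^2 - 10*b - 25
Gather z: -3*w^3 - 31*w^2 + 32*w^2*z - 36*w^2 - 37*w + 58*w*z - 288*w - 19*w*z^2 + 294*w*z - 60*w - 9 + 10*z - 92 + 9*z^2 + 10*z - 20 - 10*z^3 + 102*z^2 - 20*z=-3*w^3 - 67*w^2 - 385*w - 10*z^3 + z^2*(111 - 19*w) + z*(32*w^2 + 352*w) - 121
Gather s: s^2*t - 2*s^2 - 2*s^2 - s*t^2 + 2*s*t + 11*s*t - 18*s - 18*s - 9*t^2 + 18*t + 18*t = s^2*(t - 4) + s*(-t^2 + 13*t - 36) - 9*t^2 + 36*t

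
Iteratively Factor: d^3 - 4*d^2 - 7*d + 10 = (d - 5)*(d^2 + d - 2) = (d - 5)*(d - 1)*(d + 2)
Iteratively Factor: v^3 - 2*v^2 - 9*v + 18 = (v + 3)*(v^2 - 5*v + 6) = (v - 2)*(v + 3)*(v - 3)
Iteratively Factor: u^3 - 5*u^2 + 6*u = (u)*(u^2 - 5*u + 6) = u*(u - 3)*(u - 2)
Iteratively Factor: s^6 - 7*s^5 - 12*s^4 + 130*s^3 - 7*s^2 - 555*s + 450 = (s - 2)*(s^5 - 5*s^4 - 22*s^3 + 86*s^2 + 165*s - 225) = (s - 2)*(s + 3)*(s^4 - 8*s^3 + 2*s^2 + 80*s - 75) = (s - 2)*(s + 3)^2*(s^3 - 11*s^2 + 35*s - 25) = (s - 5)*(s - 2)*(s + 3)^2*(s^2 - 6*s + 5) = (s - 5)*(s - 2)*(s - 1)*(s + 3)^2*(s - 5)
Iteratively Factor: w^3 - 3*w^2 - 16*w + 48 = (w - 4)*(w^2 + w - 12) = (w - 4)*(w + 4)*(w - 3)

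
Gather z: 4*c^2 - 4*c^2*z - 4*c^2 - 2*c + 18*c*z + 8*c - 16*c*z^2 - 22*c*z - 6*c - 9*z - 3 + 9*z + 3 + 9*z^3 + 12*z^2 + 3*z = 9*z^3 + z^2*(12 - 16*c) + z*(-4*c^2 - 4*c + 3)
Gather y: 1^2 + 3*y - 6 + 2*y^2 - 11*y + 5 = 2*y^2 - 8*y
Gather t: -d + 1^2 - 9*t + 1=-d - 9*t + 2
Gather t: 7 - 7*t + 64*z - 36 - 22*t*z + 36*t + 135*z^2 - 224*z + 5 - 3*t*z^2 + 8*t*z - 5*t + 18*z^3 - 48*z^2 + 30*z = t*(-3*z^2 - 14*z + 24) + 18*z^3 + 87*z^2 - 130*z - 24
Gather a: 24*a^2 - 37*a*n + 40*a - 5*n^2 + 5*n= 24*a^2 + a*(40 - 37*n) - 5*n^2 + 5*n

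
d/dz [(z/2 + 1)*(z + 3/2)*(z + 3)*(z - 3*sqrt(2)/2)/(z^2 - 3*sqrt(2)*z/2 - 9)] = (8*z^5 - 24*sqrt(2)*z^4 + 26*z^4 - 78*sqrt(2)*z^3 - 108*z^3 - 621*z^2 + 162*sqrt(2)*z^2 - 972*z + 810*sqrt(2)*z - 486 + 729*sqrt(2))/(4*(2*z^4 - 6*sqrt(2)*z^3 - 27*z^2 + 54*sqrt(2)*z + 162))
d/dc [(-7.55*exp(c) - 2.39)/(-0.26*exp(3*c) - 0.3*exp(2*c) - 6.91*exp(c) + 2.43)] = (-(7.55*exp(c) + 2.39)*(0.78*exp(2*c) + 0.6*exp(c) + 6.91) + 1.963*exp(3*c) + 2.265*exp(2*c) + 52.1705*exp(c) - 18.3465)*exp(c)/(0.26*exp(3*c) + 0.3*exp(2*c) + 6.91*exp(c) - 2.43)^2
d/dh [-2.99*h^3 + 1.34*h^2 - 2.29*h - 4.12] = -8.97*h^2 + 2.68*h - 2.29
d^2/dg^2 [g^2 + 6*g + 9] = 2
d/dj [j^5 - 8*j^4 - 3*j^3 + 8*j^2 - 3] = j*(5*j^3 - 32*j^2 - 9*j + 16)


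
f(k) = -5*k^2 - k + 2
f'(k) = -10*k - 1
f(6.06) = -187.68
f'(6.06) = -61.60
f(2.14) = -23.04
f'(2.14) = -22.40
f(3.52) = -63.47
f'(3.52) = -36.20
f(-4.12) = -78.75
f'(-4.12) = 40.20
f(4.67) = -111.71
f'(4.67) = -47.70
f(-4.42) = -91.26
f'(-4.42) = 43.20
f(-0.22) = 1.98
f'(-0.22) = 1.20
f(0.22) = 1.54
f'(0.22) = -3.20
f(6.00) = -184.00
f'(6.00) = -61.00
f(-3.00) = -40.00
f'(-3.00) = 29.00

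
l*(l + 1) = l^2 + l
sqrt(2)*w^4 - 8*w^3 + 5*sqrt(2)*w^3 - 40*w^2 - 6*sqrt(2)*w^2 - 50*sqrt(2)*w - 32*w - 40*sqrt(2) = (w + 4)*(w - 5*sqrt(2))*(w + sqrt(2))*(sqrt(2)*w + sqrt(2))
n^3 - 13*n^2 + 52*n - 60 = (n - 6)*(n - 5)*(n - 2)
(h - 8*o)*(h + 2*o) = h^2 - 6*h*o - 16*o^2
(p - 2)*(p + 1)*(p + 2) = p^3 + p^2 - 4*p - 4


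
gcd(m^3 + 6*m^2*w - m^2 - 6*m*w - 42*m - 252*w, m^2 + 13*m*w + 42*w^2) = m + 6*w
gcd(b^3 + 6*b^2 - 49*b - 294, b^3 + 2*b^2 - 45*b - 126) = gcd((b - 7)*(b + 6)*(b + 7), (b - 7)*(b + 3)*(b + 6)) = b^2 - b - 42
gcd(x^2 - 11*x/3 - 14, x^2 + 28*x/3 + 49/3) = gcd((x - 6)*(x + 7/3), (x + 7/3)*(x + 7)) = x + 7/3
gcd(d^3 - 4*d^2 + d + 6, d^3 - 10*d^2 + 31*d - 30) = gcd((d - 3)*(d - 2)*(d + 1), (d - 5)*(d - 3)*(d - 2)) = d^2 - 5*d + 6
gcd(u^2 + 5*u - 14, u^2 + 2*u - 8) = u - 2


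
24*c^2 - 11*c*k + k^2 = (-8*c + k)*(-3*c + k)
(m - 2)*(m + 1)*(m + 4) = m^3 + 3*m^2 - 6*m - 8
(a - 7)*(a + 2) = a^2 - 5*a - 14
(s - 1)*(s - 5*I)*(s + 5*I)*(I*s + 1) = I*s^4 + s^3 - I*s^3 - s^2 + 25*I*s^2 + 25*s - 25*I*s - 25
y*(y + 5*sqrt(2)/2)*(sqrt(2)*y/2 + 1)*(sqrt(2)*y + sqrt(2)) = y^4 + y^3 + 7*sqrt(2)*y^3/2 + 7*sqrt(2)*y^2/2 + 5*y^2 + 5*y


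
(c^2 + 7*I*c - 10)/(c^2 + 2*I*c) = (c + 5*I)/c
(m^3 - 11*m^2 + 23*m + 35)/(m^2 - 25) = (m^2 - 6*m - 7)/(m + 5)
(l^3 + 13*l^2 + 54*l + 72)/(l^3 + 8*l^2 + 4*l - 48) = (l + 3)/(l - 2)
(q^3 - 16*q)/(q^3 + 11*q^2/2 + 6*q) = 2*(q - 4)/(2*q + 3)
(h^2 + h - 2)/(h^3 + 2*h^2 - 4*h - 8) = (h - 1)/(h^2 - 4)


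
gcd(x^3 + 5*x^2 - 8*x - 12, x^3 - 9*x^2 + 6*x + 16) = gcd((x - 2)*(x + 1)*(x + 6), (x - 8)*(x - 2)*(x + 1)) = x^2 - x - 2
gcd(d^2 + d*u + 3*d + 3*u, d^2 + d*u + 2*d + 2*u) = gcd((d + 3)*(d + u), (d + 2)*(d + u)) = d + u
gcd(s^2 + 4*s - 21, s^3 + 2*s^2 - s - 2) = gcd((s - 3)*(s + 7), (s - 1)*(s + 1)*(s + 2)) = 1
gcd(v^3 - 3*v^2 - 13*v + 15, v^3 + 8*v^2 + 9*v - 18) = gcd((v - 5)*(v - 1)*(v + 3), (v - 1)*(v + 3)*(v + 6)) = v^2 + 2*v - 3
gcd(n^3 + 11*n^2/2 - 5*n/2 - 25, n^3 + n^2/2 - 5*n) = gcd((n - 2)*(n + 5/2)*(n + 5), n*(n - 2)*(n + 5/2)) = n^2 + n/2 - 5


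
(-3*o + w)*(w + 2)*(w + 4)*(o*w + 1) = -3*o^2*w^3 - 18*o^2*w^2 - 24*o^2*w + o*w^4 + 6*o*w^3 + 5*o*w^2 - 18*o*w - 24*o + w^3 + 6*w^2 + 8*w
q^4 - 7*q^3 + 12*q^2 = q^2*(q - 4)*(q - 3)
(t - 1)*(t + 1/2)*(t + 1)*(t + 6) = t^4 + 13*t^3/2 + 2*t^2 - 13*t/2 - 3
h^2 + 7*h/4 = h*(h + 7/4)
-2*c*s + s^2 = s*(-2*c + s)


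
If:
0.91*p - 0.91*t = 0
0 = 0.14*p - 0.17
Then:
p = 1.21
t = 1.21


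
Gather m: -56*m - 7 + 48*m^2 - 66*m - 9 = 48*m^2 - 122*m - 16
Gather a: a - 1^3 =a - 1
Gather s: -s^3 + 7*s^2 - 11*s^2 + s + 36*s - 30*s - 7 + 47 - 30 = -s^3 - 4*s^2 + 7*s + 10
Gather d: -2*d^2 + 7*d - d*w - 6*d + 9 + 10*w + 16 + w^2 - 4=-2*d^2 + d*(1 - w) + w^2 + 10*w + 21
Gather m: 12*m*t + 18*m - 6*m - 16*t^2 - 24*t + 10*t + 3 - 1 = m*(12*t + 12) - 16*t^2 - 14*t + 2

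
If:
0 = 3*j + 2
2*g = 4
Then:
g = 2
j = -2/3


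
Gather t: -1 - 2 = -3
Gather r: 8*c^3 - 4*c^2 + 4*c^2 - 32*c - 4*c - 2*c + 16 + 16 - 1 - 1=8*c^3 - 38*c + 30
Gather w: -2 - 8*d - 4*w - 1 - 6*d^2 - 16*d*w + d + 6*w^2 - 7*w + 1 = -6*d^2 - 7*d + 6*w^2 + w*(-16*d - 11) - 2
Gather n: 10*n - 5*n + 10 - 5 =5*n + 5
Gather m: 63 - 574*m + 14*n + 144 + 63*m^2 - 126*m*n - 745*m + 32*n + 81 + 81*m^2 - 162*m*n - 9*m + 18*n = 144*m^2 + m*(-288*n - 1328) + 64*n + 288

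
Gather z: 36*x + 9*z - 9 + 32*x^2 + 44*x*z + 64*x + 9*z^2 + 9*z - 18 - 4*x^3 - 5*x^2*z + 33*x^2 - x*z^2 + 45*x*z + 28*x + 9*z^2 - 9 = -4*x^3 + 65*x^2 + 128*x + z^2*(18 - x) + z*(-5*x^2 + 89*x + 18) - 36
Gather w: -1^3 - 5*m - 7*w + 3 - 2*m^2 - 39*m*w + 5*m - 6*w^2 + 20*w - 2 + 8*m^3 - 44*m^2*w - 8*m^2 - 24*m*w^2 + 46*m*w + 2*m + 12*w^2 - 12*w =8*m^3 - 10*m^2 + 2*m + w^2*(6 - 24*m) + w*(-44*m^2 + 7*m + 1)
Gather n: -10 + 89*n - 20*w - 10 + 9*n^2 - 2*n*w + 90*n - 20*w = 9*n^2 + n*(179 - 2*w) - 40*w - 20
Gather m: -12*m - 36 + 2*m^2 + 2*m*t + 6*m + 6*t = 2*m^2 + m*(2*t - 6) + 6*t - 36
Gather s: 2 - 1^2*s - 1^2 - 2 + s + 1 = 0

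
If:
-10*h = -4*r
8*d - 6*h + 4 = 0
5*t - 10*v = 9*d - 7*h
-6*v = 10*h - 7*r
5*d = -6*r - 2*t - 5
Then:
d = -247/473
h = -14/473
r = -35/473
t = -460/473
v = -35/946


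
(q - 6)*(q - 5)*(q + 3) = q^3 - 8*q^2 - 3*q + 90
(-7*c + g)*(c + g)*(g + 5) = -7*c^2*g - 35*c^2 - 6*c*g^2 - 30*c*g + g^3 + 5*g^2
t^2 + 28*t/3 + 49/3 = (t + 7/3)*(t + 7)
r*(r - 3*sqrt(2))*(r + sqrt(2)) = r^3 - 2*sqrt(2)*r^2 - 6*r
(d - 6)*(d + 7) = d^2 + d - 42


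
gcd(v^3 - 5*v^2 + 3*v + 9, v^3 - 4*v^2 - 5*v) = v + 1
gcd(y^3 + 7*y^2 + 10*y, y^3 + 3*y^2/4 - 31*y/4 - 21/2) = y + 2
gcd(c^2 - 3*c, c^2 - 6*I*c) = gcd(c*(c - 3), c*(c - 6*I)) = c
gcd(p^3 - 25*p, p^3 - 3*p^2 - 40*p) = p^2 + 5*p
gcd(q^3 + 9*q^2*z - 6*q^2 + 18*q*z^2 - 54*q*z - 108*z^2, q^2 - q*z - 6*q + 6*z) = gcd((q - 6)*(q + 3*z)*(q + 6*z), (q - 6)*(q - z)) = q - 6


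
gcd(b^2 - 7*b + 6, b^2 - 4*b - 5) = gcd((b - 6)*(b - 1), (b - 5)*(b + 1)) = 1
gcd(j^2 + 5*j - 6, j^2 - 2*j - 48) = j + 6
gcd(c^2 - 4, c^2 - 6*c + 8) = c - 2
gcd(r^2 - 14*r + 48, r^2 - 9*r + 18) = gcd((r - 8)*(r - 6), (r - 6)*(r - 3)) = r - 6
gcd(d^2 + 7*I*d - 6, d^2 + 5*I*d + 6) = d + 6*I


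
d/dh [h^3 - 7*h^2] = h*(3*h - 14)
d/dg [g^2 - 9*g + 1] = 2*g - 9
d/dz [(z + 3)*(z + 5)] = 2*z + 8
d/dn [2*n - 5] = 2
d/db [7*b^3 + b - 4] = 21*b^2 + 1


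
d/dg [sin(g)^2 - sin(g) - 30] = sin(2*g) - cos(g)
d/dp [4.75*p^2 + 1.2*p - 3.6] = 9.5*p + 1.2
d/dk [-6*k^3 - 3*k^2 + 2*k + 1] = -18*k^2 - 6*k + 2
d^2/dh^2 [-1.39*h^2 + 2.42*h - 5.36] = -2.78000000000000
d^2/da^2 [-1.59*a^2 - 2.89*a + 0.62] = -3.18000000000000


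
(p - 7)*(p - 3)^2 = p^3 - 13*p^2 + 51*p - 63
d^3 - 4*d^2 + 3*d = d*(d - 3)*(d - 1)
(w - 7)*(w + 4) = w^2 - 3*w - 28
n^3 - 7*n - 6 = (n - 3)*(n + 1)*(n + 2)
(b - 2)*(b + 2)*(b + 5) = b^3 + 5*b^2 - 4*b - 20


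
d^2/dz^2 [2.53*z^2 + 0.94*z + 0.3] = 5.06000000000000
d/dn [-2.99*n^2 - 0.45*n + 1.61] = -5.98*n - 0.45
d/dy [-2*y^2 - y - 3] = -4*y - 1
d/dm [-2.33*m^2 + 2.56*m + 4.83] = 2.56 - 4.66*m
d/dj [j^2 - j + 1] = 2*j - 1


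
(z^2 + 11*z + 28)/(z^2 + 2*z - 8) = (z + 7)/(z - 2)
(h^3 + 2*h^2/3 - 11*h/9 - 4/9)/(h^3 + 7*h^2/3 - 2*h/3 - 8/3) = (h + 1/3)/(h + 2)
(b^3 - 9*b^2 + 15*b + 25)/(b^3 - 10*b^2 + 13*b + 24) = (b^2 - 10*b + 25)/(b^2 - 11*b + 24)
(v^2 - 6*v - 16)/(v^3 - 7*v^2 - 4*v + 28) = (v - 8)/(v^2 - 9*v + 14)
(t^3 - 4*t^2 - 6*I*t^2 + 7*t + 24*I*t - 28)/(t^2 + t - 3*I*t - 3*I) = (t^3 + t^2*(-4 - 6*I) + t*(7 + 24*I) - 28)/(t^2 + t*(1 - 3*I) - 3*I)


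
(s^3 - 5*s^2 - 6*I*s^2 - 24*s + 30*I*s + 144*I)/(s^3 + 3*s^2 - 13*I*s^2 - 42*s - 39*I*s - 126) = (s - 8)/(s - 7*I)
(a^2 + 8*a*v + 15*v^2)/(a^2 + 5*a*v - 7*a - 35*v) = (a + 3*v)/(a - 7)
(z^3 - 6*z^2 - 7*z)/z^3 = 1 - 6/z - 7/z^2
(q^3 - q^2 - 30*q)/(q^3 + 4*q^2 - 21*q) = (q^2 - q - 30)/(q^2 + 4*q - 21)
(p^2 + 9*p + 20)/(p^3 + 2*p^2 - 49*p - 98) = (p^2 + 9*p + 20)/(p^3 + 2*p^2 - 49*p - 98)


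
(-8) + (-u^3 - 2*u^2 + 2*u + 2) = -u^3 - 2*u^2 + 2*u - 6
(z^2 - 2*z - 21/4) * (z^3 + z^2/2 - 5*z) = z^5 - 3*z^4/2 - 45*z^3/4 + 59*z^2/8 + 105*z/4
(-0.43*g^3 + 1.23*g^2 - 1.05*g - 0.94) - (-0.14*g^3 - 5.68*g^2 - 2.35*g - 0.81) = -0.29*g^3 + 6.91*g^2 + 1.3*g - 0.13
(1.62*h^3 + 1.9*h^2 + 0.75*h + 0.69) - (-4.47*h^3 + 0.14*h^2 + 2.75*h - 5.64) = 6.09*h^3 + 1.76*h^2 - 2.0*h + 6.33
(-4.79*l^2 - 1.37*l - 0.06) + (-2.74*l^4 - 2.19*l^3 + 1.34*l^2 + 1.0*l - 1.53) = -2.74*l^4 - 2.19*l^3 - 3.45*l^2 - 0.37*l - 1.59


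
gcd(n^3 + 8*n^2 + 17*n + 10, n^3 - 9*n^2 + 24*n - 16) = 1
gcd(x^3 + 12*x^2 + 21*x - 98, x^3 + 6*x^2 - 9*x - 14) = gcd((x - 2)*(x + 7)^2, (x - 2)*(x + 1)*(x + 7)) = x^2 + 5*x - 14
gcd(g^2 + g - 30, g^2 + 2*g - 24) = g + 6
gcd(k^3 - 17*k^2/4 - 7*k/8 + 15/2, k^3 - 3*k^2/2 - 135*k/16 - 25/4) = k^2 - 11*k/4 - 5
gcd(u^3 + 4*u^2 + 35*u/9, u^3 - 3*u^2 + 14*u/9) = u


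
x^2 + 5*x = x*(x + 5)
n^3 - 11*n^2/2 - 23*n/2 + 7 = (n - 7)*(n - 1/2)*(n + 2)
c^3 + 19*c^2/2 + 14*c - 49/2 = (c - 1)*(c + 7/2)*(c + 7)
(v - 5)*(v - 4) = v^2 - 9*v + 20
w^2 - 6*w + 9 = (w - 3)^2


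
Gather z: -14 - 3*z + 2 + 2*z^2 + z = 2*z^2 - 2*z - 12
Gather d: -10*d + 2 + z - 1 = -10*d + z + 1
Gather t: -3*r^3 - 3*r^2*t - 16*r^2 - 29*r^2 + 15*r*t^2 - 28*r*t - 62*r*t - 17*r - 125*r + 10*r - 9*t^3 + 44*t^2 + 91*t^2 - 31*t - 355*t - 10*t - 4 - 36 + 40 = -3*r^3 - 45*r^2 - 132*r - 9*t^3 + t^2*(15*r + 135) + t*(-3*r^2 - 90*r - 396)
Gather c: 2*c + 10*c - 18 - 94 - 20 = 12*c - 132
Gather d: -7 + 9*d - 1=9*d - 8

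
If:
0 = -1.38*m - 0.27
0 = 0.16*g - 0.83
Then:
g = 5.19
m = -0.20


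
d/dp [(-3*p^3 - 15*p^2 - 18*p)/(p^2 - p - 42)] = 3*(-p^4 + 2*p^3 + 137*p^2 + 420*p + 252)/(p^4 - 2*p^3 - 83*p^2 + 84*p + 1764)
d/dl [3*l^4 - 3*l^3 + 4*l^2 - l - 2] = 12*l^3 - 9*l^2 + 8*l - 1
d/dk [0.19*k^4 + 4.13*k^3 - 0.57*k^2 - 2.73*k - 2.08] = 0.76*k^3 + 12.39*k^2 - 1.14*k - 2.73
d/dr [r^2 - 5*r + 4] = 2*r - 5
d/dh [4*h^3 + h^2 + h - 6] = 12*h^2 + 2*h + 1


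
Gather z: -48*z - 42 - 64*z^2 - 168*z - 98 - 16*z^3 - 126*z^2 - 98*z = -16*z^3 - 190*z^2 - 314*z - 140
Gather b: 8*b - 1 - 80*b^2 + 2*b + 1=-80*b^2 + 10*b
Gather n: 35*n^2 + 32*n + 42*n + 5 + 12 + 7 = 35*n^2 + 74*n + 24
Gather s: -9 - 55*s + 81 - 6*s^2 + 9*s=-6*s^2 - 46*s + 72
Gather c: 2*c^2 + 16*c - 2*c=2*c^2 + 14*c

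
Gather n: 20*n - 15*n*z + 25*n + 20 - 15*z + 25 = n*(45 - 15*z) - 15*z + 45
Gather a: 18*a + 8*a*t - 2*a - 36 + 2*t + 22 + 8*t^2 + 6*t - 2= a*(8*t + 16) + 8*t^2 + 8*t - 16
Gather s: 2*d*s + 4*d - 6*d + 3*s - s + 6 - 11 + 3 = -2*d + s*(2*d + 2) - 2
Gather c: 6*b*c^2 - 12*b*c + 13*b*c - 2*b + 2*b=6*b*c^2 + b*c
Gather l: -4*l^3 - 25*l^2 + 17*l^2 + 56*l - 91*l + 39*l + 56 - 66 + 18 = -4*l^3 - 8*l^2 + 4*l + 8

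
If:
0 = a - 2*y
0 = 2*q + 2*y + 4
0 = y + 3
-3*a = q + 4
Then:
No Solution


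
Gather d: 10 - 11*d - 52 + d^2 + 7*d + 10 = d^2 - 4*d - 32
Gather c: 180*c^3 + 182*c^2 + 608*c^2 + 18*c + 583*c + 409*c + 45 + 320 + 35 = 180*c^3 + 790*c^2 + 1010*c + 400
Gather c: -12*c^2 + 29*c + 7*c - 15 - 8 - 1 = -12*c^2 + 36*c - 24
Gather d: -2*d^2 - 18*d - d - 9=-2*d^2 - 19*d - 9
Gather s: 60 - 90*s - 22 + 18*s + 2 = 40 - 72*s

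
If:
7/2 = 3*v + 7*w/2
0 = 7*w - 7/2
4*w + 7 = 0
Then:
No Solution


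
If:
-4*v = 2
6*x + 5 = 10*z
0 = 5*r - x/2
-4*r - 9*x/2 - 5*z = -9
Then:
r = 13/158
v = -1/2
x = 65/79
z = 157/158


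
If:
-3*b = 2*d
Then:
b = -2*d/3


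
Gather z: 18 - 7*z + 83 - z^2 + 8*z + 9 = -z^2 + z + 110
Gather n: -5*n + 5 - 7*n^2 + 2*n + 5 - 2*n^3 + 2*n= -2*n^3 - 7*n^2 - n + 10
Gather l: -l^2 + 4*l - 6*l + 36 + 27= -l^2 - 2*l + 63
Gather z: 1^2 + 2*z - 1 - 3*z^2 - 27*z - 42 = -3*z^2 - 25*z - 42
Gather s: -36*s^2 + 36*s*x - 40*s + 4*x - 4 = -36*s^2 + s*(36*x - 40) + 4*x - 4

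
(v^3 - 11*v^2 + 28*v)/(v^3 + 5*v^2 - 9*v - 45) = v*(v^2 - 11*v + 28)/(v^3 + 5*v^2 - 9*v - 45)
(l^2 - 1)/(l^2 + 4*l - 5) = (l + 1)/(l + 5)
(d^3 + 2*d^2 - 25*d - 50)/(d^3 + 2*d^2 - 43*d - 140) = (d^2 - 3*d - 10)/(d^2 - 3*d - 28)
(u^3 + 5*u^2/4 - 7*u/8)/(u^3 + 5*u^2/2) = (8*u^2 + 10*u - 7)/(4*u*(2*u + 5))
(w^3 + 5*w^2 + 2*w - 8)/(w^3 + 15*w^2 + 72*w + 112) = (w^2 + w - 2)/(w^2 + 11*w + 28)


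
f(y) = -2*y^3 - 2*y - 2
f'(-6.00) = -218.00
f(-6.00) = 442.00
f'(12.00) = -866.00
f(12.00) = -3482.00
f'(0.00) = -2.00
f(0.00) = -2.00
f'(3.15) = -61.54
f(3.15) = -70.81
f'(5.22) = -165.49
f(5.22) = -296.91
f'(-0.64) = -4.46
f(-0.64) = -0.20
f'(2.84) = -50.39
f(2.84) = -53.49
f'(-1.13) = -9.66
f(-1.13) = 3.15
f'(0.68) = -4.77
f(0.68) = -3.99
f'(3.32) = -68.13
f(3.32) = -81.83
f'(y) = -6*y^2 - 2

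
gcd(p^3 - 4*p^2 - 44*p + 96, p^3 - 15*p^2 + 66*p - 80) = p^2 - 10*p + 16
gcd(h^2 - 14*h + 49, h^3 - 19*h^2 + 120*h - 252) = h - 7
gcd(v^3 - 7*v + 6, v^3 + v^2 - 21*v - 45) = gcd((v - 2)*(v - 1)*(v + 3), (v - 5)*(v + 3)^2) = v + 3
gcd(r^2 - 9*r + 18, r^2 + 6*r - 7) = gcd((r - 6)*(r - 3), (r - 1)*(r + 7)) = 1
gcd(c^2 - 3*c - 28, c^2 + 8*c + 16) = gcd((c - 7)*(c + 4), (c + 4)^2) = c + 4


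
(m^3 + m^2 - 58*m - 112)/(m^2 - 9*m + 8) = (m^2 + 9*m + 14)/(m - 1)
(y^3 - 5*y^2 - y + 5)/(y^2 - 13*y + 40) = (y^2 - 1)/(y - 8)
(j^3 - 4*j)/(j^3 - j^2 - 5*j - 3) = j*(4 - j^2)/(-j^3 + j^2 + 5*j + 3)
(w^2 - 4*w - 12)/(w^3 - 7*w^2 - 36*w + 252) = (w + 2)/(w^2 - w - 42)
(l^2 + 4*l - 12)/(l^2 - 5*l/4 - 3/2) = 4*(l + 6)/(4*l + 3)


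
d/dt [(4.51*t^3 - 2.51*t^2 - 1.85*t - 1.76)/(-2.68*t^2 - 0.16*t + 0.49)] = (-12.0868*t^4 - 1.4432*t^3 + 2.0733*t^2 - 11.8934*t - 1.1881)/(7.1824*t^4 + 0.8576*t^3 - 2.6008*t^2 - 0.1568*t + 0.2401)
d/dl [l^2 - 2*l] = 2*l - 2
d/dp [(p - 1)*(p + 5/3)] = 2*p + 2/3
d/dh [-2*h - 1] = -2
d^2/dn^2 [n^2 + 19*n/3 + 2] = 2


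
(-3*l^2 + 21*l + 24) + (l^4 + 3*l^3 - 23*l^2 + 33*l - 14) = l^4 + 3*l^3 - 26*l^2 + 54*l + 10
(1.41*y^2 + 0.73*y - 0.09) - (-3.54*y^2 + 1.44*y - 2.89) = 4.95*y^2 - 0.71*y + 2.8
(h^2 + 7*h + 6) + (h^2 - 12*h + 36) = 2*h^2 - 5*h + 42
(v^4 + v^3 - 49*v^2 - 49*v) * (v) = v^5 + v^4 - 49*v^3 - 49*v^2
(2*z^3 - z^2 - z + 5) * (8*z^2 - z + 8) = 16*z^5 - 10*z^4 + 9*z^3 + 33*z^2 - 13*z + 40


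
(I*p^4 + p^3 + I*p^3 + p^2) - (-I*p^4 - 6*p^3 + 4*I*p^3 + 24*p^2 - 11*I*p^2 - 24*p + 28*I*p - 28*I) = 2*I*p^4 + 7*p^3 - 3*I*p^3 - 23*p^2 + 11*I*p^2 + 24*p - 28*I*p + 28*I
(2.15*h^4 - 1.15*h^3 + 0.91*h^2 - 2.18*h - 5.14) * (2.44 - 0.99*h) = -2.1285*h^5 + 6.3845*h^4 - 3.7069*h^3 + 4.3786*h^2 - 0.230600000000001*h - 12.5416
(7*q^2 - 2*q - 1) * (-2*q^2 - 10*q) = -14*q^4 - 66*q^3 + 22*q^2 + 10*q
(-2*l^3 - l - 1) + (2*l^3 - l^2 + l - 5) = -l^2 - 6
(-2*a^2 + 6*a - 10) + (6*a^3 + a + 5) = 6*a^3 - 2*a^2 + 7*a - 5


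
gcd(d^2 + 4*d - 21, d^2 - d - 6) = d - 3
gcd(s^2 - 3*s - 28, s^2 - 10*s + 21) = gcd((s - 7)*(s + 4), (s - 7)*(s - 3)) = s - 7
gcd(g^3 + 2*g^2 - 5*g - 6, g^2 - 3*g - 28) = 1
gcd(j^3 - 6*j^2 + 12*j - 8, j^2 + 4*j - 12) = j - 2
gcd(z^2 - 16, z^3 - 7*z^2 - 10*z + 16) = 1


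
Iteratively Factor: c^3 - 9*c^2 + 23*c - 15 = (c - 3)*(c^2 - 6*c + 5) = (c - 3)*(c - 1)*(c - 5)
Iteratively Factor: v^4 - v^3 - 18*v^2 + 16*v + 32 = (v + 1)*(v^3 - 2*v^2 - 16*v + 32) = (v - 2)*(v + 1)*(v^2 - 16) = (v - 4)*(v - 2)*(v + 1)*(v + 4)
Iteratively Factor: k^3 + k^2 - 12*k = (k - 3)*(k^2 + 4*k) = (k - 3)*(k + 4)*(k)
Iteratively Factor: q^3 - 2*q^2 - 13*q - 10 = (q + 2)*(q^2 - 4*q - 5) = (q + 1)*(q + 2)*(q - 5)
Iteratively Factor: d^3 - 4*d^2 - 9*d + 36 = (d - 3)*(d^2 - d - 12) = (d - 3)*(d + 3)*(d - 4)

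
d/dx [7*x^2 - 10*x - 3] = 14*x - 10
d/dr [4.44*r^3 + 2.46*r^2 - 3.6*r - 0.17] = 13.32*r^2 + 4.92*r - 3.6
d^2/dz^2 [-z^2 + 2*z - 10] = -2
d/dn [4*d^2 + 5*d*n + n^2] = 5*d + 2*n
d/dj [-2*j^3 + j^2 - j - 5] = -6*j^2 + 2*j - 1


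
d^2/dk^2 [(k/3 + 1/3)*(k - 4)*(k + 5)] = 2*k + 4/3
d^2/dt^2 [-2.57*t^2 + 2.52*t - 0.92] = -5.14000000000000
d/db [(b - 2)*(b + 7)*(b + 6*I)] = 3*b^2 + b*(10 + 12*I) - 14 + 30*I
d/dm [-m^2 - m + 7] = -2*m - 1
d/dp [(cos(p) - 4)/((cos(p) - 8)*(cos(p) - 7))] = (cos(p)^2 - 8*cos(p) + 4)*sin(p)/((cos(p) - 8)^2*(cos(p) - 7)^2)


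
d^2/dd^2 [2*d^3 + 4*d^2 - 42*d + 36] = 12*d + 8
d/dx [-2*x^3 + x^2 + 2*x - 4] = -6*x^2 + 2*x + 2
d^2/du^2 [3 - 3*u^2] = -6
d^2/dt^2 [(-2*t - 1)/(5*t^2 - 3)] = 10*(-20*t^2*(2*t + 1) + (6*t + 1)*(5*t^2 - 3))/(5*t^2 - 3)^3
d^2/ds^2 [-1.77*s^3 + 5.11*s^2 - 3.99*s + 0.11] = 10.22 - 10.62*s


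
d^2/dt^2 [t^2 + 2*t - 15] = 2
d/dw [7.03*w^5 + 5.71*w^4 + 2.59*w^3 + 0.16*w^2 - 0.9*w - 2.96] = 35.15*w^4 + 22.84*w^3 + 7.77*w^2 + 0.32*w - 0.9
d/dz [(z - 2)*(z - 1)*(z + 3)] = 3*z^2 - 7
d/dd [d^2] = 2*d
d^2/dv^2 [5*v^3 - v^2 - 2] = 30*v - 2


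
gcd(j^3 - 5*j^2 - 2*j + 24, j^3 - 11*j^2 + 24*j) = j - 3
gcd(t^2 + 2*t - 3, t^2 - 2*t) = 1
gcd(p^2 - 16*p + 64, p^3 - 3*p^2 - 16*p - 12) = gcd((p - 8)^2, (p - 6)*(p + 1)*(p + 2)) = 1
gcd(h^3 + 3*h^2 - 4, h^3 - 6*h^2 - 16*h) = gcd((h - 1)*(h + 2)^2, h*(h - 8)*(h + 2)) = h + 2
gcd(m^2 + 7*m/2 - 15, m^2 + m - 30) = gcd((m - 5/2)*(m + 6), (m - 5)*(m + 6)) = m + 6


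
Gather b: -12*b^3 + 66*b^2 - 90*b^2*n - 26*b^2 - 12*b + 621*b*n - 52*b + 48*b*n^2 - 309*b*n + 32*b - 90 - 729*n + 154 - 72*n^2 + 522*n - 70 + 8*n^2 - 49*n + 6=-12*b^3 + b^2*(40 - 90*n) + b*(48*n^2 + 312*n - 32) - 64*n^2 - 256*n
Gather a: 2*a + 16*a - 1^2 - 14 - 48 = 18*a - 63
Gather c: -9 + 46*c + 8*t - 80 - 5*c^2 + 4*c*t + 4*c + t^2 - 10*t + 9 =-5*c^2 + c*(4*t + 50) + t^2 - 2*t - 80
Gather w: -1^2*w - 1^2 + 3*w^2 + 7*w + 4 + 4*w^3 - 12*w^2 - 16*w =4*w^3 - 9*w^2 - 10*w + 3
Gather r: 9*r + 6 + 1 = 9*r + 7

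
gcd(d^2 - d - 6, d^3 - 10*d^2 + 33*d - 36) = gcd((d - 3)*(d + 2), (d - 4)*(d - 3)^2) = d - 3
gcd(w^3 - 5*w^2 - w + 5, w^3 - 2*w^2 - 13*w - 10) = w^2 - 4*w - 5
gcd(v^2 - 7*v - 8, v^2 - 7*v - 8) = v^2 - 7*v - 8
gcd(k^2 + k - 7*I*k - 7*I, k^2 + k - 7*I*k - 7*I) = k^2 + k*(1 - 7*I) - 7*I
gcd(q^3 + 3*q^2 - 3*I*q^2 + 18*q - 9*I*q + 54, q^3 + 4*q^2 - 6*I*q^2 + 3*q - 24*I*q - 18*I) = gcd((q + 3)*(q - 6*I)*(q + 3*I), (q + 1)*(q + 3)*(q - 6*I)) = q^2 + q*(3 - 6*I) - 18*I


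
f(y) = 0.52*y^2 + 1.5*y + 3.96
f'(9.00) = 10.86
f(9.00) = 59.58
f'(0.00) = 1.50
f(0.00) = 3.96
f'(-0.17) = 1.32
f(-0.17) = 3.72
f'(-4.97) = -3.67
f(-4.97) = 9.35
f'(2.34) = 3.93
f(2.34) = 10.32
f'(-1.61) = -0.17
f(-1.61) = 2.89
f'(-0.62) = 0.86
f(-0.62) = 3.23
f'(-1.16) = 0.29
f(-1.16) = 2.92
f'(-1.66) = -0.23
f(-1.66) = 2.90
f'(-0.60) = 0.88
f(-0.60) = 3.25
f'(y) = 1.04*y + 1.5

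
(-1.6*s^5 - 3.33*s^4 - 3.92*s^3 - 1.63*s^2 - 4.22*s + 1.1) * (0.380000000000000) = -0.608*s^5 - 1.2654*s^4 - 1.4896*s^3 - 0.6194*s^2 - 1.6036*s + 0.418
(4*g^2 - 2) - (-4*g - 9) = 4*g^2 + 4*g + 7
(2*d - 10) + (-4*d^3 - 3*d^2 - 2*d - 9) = -4*d^3 - 3*d^2 - 19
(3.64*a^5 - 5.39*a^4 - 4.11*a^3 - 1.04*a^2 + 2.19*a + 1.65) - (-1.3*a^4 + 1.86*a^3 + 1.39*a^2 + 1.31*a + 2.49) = 3.64*a^5 - 4.09*a^4 - 5.97*a^3 - 2.43*a^2 + 0.88*a - 0.84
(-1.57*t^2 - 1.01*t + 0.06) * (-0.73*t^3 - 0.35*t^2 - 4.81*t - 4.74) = 1.1461*t^5 + 1.2868*t^4 + 7.8614*t^3 + 12.2789*t^2 + 4.4988*t - 0.2844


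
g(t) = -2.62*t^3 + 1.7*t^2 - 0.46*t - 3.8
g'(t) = -7.86*t^2 + 3.4*t - 0.46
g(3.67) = -112.10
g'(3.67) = -93.85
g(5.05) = -300.19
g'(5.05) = -183.74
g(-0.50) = -2.82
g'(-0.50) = -4.12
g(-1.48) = 9.10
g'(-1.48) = -22.71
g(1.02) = -5.28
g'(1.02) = -5.17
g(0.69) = -4.17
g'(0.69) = -1.86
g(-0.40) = -3.18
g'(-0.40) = -3.08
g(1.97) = -18.14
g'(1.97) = -24.27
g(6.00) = -511.28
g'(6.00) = -263.02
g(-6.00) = 626.08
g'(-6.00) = -303.82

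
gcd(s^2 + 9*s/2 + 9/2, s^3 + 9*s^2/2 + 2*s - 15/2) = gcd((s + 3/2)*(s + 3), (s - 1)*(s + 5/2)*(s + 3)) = s + 3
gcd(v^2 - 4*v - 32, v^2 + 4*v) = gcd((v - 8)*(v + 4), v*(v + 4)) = v + 4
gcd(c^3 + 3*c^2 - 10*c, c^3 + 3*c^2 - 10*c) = c^3 + 3*c^2 - 10*c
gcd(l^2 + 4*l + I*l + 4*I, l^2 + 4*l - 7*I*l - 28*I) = l + 4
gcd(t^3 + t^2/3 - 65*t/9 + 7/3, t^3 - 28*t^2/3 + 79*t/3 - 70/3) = t - 7/3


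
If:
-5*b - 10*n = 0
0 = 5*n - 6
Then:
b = -12/5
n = 6/5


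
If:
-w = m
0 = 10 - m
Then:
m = 10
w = -10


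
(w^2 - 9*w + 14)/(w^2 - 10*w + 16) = (w - 7)/(w - 8)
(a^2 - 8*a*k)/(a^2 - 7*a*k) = (a - 8*k)/(a - 7*k)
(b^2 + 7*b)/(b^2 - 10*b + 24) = b*(b + 7)/(b^2 - 10*b + 24)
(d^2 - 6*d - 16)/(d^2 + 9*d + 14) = (d - 8)/(d + 7)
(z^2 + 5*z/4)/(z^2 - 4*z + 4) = z*(4*z + 5)/(4*(z^2 - 4*z + 4))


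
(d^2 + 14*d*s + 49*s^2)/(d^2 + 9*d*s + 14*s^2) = (d + 7*s)/(d + 2*s)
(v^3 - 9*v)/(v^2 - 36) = v*(v^2 - 9)/(v^2 - 36)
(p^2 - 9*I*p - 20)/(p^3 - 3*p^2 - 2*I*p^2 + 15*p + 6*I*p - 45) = (p - 4*I)/(p^2 + 3*p*(-1 + I) - 9*I)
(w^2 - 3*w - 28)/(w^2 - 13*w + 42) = (w + 4)/(w - 6)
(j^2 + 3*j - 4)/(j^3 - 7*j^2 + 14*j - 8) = (j + 4)/(j^2 - 6*j + 8)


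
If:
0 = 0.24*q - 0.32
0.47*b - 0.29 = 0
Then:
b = 0.62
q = 1.33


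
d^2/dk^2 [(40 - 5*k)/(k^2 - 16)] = 10*(4*k^2*(8 - k) + (3*k - 8)*(k^2 - 16))/(k^2 - 16)^3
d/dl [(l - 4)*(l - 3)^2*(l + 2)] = 4*l^3 - 24*l^2 + 26*l + 30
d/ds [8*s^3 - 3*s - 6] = 24*s^2 - 3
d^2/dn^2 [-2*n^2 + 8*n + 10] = -4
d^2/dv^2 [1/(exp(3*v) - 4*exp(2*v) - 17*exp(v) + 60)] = ((-9*exp(2*v) + 16*exp(v) + 17)*(exp(3*v) - 4*exp(2*v) - 17*exp(v) + 60) + 2*(-3*exp(2*v) + 8*exp(v) + 17)^2*exp(v))*exp(v)/(exp(3*v) - 4*exp(2*v) - 17*exp(v) + 60)^3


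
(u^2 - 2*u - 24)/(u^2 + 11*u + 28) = (u - 6)/(u + 7)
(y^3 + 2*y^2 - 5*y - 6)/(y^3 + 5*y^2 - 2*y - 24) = (y + 1)/(y + 4)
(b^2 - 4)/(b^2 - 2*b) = (b + 2)/b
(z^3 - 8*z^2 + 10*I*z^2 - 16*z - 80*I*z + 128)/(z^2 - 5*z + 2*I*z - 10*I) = (z^2 + 8*z*(-1 + I) - 64*I)/(z - 5)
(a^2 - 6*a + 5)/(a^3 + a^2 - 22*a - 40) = (a - 1)/(a^2 + 6*a + 8)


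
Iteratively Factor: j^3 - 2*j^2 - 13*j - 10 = (j + 2)*(j^2 - 4*j - 5) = (j - 5)*(j + 2)*(j + 1)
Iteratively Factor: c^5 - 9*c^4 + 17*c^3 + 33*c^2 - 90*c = (c - 3)*(c^4 - 6*c^3 - c^2 + 30*c) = (c - 5)*(c - 3)*(c^3 - c^2 - 6*c) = c*(c - 5)*(c - 3)*(c^2 - c - 6) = c*(c - 5)*(c - 3)*(c + 2)*(c - 3)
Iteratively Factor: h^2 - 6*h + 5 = (h - 1)*(h - 5)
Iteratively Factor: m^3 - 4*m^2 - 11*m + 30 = (m - 5)*(m^2 + m - 6) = (m - 5)*(m - 2)*(m + 3)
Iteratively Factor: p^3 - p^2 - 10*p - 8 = (p + 1)*(p^2 - 2*p - 8) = (p - 4)*(p + 1)*(p + 2)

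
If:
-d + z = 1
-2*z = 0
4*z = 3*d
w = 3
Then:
No Solution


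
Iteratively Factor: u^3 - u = (u + 1)*(u^2 - u) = u*(u + 1)*(u - 1)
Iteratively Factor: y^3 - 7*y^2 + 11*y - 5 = (y - 1)*(y^2 - 6*y + 5) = (y - 1)^2*(y - 5)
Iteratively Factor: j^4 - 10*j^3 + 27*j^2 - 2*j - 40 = (j - 2)*(j^3 - 8*j^2 + 11*j + 20) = (j - 5)*(j - 2)*(j^2 - 3*j - 4) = (j - 5)*(j - 2)*(j + 1)*(j - 4)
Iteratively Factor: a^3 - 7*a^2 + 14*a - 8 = (a - 2)*(a^2 - 5*a + 4) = (a - 4)*(a - 2)*(a - 1)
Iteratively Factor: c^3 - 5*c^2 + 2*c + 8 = (c - 2)*(c^2 - 3*c - 4) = (c - 2)*(c + 1)*(c - 4)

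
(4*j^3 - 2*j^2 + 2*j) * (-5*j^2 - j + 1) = -20*j^5 + 6*j^4 - 4*j^3 - 4*j^2 + 2*j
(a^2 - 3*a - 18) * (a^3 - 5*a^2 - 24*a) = a^5 - 8*a^4 - 27*a^3 + 162*a^2 + 432*a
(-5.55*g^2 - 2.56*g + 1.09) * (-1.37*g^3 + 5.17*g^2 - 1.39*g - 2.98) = 7.6035*g^5 - 25.1863*g^4 - 7.014*g^3 + 25.7327*g^2 + 6.1137*g - 3.2482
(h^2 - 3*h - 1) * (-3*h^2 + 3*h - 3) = -3*h^4 + 12*h^3 - 9*h^2 + 6*h + 3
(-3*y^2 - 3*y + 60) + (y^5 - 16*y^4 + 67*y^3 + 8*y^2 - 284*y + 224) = y^5 - 16*y^4 + 67*y^3 + 5*y^2 - 287*y + 284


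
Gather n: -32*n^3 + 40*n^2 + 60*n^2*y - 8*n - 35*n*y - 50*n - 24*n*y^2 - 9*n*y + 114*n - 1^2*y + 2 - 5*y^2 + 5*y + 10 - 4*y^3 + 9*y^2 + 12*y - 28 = -32*n^3 + n^2*(60*y + 40) + n*(-24*y^2 - 44*y + 56) - 4*y^3 + 4*y^2 + 16*y - 16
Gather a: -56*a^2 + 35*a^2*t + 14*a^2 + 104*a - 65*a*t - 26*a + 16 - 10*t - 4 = a^2*(35*t - 42) + a*(78 - 65*t) - 10*t + 12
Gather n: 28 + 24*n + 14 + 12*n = 36*n + 42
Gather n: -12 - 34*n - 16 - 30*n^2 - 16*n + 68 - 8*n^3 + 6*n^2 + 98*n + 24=-8*n^3 - 24*n^2 + 48*n + 64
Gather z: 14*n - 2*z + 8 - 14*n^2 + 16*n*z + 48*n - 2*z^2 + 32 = -14*n^2 + 62*n - 2*z^2 + z*(16*n - 2) + 40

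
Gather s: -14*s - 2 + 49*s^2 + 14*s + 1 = 49*s^2 - 1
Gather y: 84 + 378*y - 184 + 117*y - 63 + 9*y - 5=504*y - 168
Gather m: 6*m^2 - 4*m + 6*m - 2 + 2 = 6*m^2 + 2*m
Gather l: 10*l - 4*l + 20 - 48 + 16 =6*l - 12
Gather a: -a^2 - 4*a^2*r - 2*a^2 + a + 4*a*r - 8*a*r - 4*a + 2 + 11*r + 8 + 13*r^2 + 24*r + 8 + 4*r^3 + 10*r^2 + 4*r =a^2*(-4*r - 3) + a*(-4*r - 3) + 4*r^3 + 23*r^2 + 39*r + 18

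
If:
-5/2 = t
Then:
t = -5/2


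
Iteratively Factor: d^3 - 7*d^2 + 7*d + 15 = (d - 3)*(d^2 - 4*d - 5) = (d - 5)*(d - 3)*(d + 1)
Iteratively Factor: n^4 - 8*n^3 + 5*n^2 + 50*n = (n - 5)*(n^3 - 3*n^2 - 10*n) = (n - 5)*(n + 2)*(n^2 - 5*n) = n*(n - 5)*(n + 2)*(n - 5)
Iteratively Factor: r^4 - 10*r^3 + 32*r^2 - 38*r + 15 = (r - 1)*(r^3 - 9*r^2 + 23*r - 15) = (r - 3)*(r - 1)*(r^2 - 6*r + 5) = (r - 5)*(r - 3)*(r - 1)*(r - 1)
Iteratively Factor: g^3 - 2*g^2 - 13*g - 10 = (g - 5)*(g^2 + 3*g + 2) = (g - 5)*(g + 1)*(g + 2)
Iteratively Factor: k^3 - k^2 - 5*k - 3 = (k + 1)*(k^2 - 2*k - 3) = (k - 3)*(k + 1)*(k + 1)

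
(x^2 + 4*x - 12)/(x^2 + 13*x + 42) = (x - 2)/(x + 7)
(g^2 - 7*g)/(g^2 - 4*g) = (g - 7)/(g - 4)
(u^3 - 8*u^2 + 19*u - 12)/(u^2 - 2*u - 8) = (u^2 - 4*u + 3)/(u + 2)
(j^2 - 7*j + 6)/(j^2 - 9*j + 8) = (j - 6)/(j - 8)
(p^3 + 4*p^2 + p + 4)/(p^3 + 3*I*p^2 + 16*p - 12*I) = (p^2 + p*(4 + I) + 4*I)/(p^2 + 4*I*p + 12)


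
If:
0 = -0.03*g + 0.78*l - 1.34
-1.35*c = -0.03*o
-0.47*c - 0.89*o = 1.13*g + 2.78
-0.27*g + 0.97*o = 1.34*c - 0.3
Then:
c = -0.02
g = -1.80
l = 1.65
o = -0.83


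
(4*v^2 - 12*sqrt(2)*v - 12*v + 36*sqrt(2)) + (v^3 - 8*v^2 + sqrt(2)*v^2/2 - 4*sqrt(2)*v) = v^3 - 4*v^2 + sqrt(2)*v^2/2 - 16*sqrt(2)*v - 12*v + 36*sqrt(2)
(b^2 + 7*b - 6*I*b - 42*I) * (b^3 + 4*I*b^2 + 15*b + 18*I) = b^5 + 7*b^4 - 2*I*b^4 + 39*b^3 - 14*I*b^3 + 273*b^2 - 72*I*b^2 + 108*b - 504*I*b + 756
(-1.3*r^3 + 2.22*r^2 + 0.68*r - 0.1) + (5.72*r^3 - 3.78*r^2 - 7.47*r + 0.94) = 4.42*r^3 - 1.56*r^2 - 6.79*r + 0.84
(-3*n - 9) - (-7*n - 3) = 4*n - 6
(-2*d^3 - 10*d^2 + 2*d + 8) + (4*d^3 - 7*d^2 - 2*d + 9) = 2*d^3 - 17*d^2 + 17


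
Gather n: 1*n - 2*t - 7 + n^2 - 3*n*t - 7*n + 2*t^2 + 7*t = n^2 + n*(-3*t - 6) + 2*t^2 + 5*t - 7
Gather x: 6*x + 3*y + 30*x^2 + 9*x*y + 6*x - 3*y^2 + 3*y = 30*x^2 + x*(9*y + 12) - 3*y^2 + 6*y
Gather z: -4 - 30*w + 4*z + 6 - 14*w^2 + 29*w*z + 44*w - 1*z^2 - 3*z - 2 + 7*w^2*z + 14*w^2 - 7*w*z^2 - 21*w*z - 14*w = z^2*(-7*w - 1) + z*(7*w^2 + 8*w + 1)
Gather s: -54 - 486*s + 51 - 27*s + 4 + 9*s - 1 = -504*s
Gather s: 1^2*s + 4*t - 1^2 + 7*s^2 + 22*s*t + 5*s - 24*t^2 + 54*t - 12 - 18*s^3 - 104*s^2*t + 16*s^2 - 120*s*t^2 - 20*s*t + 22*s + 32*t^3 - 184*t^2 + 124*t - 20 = -18*s^3 + s^2*(23 - 104*t) + s*(-120*t^2 + 2*t + 28) + 32*t^3 - 208*t^2 + 182*t - 33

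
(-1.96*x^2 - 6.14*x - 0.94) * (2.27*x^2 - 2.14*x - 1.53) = -4.4492*x^4 - 9.7434*x^3 + 14.0046*x^2 + 11.4058*x + 1.4382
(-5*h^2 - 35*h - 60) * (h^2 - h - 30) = -5*h^4 - 30*h^3 + 125*h^2 + 1110*h + 1800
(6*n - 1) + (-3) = 6*n - 4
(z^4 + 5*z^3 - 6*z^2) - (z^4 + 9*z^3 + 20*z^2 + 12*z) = -4*z^3 - 26*z^2 - 12*z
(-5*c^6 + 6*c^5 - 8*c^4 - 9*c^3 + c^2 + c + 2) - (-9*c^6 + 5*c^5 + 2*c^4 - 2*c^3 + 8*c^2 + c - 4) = 4*c^6 + c^5 - 10*c^4 - 7*c^3 - 7*c^2 + 6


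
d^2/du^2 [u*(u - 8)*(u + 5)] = 6*u - 6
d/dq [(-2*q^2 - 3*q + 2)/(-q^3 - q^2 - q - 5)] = ((4*q + 3)*(q^3 + q^2 + q + 5) - (2*q^2 + 3*q - 2)*(3*q^2 + 2*q + 1))/(q^3 + q^2 + q + 5)^2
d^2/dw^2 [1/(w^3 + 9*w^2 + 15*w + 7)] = 12*(w^2 + 10*w + 27)/(w^7 + 25*w^6 + 237*w^5 + 1061*w^4 + 2339*w^3 + 2667*w^2 + 1519*w + 343)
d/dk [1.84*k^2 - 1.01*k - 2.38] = 3.68*k - 1.01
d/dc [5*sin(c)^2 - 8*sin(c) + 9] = 2*(5*sin(c) - 4)*cos(c)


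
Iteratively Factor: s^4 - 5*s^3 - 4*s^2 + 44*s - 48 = (s - 2)*(s^3 - 3*s^2 - 10*s + 24) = (s - 2)*(s + 3)*(s^2 - 6*s + 8) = (s - 4)*(s - 2)*(s + 3)*(s - 2)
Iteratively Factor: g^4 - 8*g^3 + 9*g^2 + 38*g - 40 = (g - 4)*(g^3 - 4*g^2 - 7*g + 10) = (g - 4)*(g - 1)*(g^2 - 3*g - 10) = (g - 5)*(g - 4)*(g - 1)*(g + 2)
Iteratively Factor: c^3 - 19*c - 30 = (c + 2)*(c^2 - 2*c - 15) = (c - 5)*(c + 2)*(c + 3)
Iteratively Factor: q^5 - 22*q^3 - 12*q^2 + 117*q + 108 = (q + 1)*(q^4 - q^3 - 21*q^2 + 9*q + 108) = (q - 4)*(q + 1)*(q^3 + 3*q^2 - 9*q - 27) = (q - 4)*(q + 1)*(q + 3)*(q^2 - 9) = (q - 4)*(q - 3)*(q + 1)*(q + 3)*(q + 3)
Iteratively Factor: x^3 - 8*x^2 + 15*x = (x - 5)*(x^2 - 3*x) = x*(x - 5)*(x - 3)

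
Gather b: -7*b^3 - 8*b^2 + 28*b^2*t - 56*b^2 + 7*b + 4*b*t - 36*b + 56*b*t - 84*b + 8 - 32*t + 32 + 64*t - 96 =-7*b^3 + b^2*(28*t - 64) + b*(60*t - 113) + 32*t - 56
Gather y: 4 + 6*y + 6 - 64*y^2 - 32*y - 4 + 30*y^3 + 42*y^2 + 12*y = 30*y^3 - 22*y^2 - 14*y + 6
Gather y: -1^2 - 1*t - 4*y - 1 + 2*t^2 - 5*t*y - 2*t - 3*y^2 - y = 2*t^2 - 3*t - 3*y^2 + y*(-5*t - 5) - 2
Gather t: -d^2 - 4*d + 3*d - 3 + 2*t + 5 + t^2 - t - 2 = -d^2 - d + t^2 + t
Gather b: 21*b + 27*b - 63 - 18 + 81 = 48*b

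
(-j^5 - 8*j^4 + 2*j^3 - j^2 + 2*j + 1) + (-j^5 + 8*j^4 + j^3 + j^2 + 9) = -2*j^5 + 3*j^3 + 2*j + 10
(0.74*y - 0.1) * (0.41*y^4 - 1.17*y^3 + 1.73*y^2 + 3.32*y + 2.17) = 0.3034*y^5 - 0.9068*y^4 + 1.3972*y^3 + 2.2838*y^2 + 1.2738*y - 0.217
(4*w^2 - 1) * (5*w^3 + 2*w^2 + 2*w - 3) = 20*w^5 + 8*w^4 + 3*w^3 - 14*w^2 - 2*w + 3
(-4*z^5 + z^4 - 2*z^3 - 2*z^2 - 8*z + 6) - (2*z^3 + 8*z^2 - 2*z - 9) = -4*z^5 + z^4 - 4*z^3 - 10*z^2 - 6*z + 15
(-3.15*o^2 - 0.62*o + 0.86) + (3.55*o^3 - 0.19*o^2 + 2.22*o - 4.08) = 3.55*o^3 - 3.34*o^2 + 1.6*o - 3.22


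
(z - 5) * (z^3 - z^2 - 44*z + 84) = z^4 - 6*z^3 - 39*z^2 + 304*z - 420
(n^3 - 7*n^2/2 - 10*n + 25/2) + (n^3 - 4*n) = 2*n^3 - 7*n^2/2 - 14*n + 25/2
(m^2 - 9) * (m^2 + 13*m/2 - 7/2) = m^4 + 13*m^3/2 - 25*m^2/2 - 117*m/2 + 63/2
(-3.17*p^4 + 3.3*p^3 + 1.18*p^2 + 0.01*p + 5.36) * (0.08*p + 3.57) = -0.2536*p^5 - 11.0529*p^4 + 11.8754*p^3 + 4.2134*p^2 + 0.4645*p + 19.1352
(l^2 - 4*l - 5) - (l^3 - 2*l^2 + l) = -l^3 + 3*l^2 - 5*l - 5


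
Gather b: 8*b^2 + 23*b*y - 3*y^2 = 8*b^2 + 23*b*y - 3*y^2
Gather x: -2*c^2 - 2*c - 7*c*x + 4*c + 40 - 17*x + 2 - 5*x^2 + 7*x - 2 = -2*c^2 + 2*c - 5*x^2 + x*(-7*c - 10) + 40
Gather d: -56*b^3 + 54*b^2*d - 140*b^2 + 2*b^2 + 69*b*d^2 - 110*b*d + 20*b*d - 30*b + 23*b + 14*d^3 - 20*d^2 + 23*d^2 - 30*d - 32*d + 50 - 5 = -56*b^3 - 138*b^2 - 7*b + 14*d^3 + d^2*(69*b + 3) + d*(54*b^2 - 90*b - 62) + 45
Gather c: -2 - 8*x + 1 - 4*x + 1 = -12*x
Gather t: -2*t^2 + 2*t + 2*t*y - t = -2*t^2 + t*(2*y + 1)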